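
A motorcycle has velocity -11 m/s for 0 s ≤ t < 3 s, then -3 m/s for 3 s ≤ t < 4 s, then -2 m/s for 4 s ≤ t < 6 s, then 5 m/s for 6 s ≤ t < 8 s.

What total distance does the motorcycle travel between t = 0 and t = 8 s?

50 m

Distance (not displacement) is the total path length: add the absolute areas under v-t.
0–3 s: |-11| × 3 = 33 m
3–4 s: |-3| × 1 = 3 m
4–6 s: |-2| × 2 = 4 m
6–8 s: |5| × 2 = 10 m
Total distance = 50 m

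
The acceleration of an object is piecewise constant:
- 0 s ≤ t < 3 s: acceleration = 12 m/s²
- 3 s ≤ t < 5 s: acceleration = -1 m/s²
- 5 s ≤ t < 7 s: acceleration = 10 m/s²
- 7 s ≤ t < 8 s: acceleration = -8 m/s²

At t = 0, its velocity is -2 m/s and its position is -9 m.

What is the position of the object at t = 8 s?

237 m

On each constant-a segment, Δv = aΔt and Δx = v₀Δt + ½aΔt²; chain segment to segment.
0–3 s: v starts -2 m/s; Δx = -2·3 + ½·12·3² = 48 m; v ends 34 m/s.
3–5 s: v starts 34 m/s; Δx = 34·2 + ½·-1·2² = 66 m; v ends 32 m/s.
5–7 s: v starts 32 m/s; Δx = 32·2 + ½·10·2² = 84 m; v ends 52 m/s.
7–8 s: v starts 52 m/s; Δx = 52·1 + ½·-8·1² = 48 m; v ends 44 m/s.
x(8) = -9 + Σ Δx = 237 m.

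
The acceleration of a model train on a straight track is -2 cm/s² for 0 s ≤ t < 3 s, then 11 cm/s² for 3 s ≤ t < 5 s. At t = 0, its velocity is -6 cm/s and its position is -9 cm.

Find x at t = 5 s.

-38 cm

On each constant-a segment, Δv = aΔt and Δx = v₀Δt + ½aΔt²; chain segment to segment.
0–3 s: v starts -6 cm/s; Δx = -6·3 + ½·-2·3² = -27 cm; v ends -12 cm/s.
3–5 s: v starts -12 cm/s; Δx = -12·2 + ½·11·2² = -2 cm; v ends 10 cm/s.
x(5) = -9 + Σ Δx = -38 cm.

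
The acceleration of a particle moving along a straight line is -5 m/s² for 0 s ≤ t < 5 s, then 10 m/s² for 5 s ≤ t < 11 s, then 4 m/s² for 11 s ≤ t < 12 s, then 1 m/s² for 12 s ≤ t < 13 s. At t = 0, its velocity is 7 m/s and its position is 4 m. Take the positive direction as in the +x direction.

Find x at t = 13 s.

139 m

On each constant-a segment, Δv = aΔt and Δx = v₀Δt + ½aΔt²; chain segment to segment.
0–5 s: v starts 7 m/s; Δx = 7·5 + ½·-5·5² = -27.5 m; v ends -18 m/s.
5–11 s: v starts -18 m/s; Δx = -18·6 + ½·10·6² = 72 m; v ends 42 m/s.
11–12 s: v starts 42 m/s; Δx = 42·1 + ½·4·1² = 44 m; v ends 46 m/s.
12–13 s: v starts 46 m/s; Δx = 46·1 + ½·1·1² = 46.5 m; v ends 47 m/s.
x(13) = 4 + Σ Δx = 139 m.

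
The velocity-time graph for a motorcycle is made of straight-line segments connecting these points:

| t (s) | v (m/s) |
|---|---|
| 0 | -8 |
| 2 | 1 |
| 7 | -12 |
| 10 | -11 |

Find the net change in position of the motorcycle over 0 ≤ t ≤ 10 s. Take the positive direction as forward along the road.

Displacement is the signed area under the v-t curve.
0–2 s: ½(-8 + 1)(2) = -7 m
2–7 s: ½(1 + -12)(5) = -27.5 m
7–10 s: ½(-12 + -11)(3) = -34.5 m
Net displacement = -69 m

-69 m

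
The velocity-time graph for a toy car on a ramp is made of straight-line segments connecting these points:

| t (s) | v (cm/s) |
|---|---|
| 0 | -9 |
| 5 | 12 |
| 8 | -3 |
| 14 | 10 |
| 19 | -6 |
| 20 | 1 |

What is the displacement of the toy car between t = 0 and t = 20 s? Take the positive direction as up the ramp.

Displacement is the signed area under the v-t curve.
0–5 s: ½(-9 + 12)(5) = 7.5 cm
5–8 s: ½(12 + -3)(3) = 13.5 cm
8–14 s: ½(-3 + 10)(6) = 21 cm
14–19 s: ½(10 + -6)(5) = 10 cm
19–20 s: ½(-6 + 1)(1) = -2.5 cm
Net displacement = 49.5 cm

49.5 cm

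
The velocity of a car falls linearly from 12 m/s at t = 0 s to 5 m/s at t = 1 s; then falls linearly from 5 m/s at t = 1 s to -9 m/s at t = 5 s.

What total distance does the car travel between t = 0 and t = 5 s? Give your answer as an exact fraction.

Distance (not displacement) is the total path length: add the absolute areas under v-t.
0–1 s: |½(12 + 5)(1)| = 8.5 m
1–5 s: v = 0 at t = 17/7 s; triangle areas 25/7 + 81/7 = 106/7 m
Total distance = 331/14 m

331/14 m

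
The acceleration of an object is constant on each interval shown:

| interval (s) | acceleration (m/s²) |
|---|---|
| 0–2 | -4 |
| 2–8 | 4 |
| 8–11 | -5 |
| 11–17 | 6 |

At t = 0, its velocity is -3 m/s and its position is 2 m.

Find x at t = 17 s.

On each constant-a segment, Δv = aΔt and Δx = v₀Δt + ½aΔt²; chain segment to segment.
0–2 s: v starts -3 m/s; Δx = -3·2 + ½·-4·2² = -14 m; v ends -11 m/s.
2–8 s: v starts -11 m/s; Δx = -11·6 + ½·4·6² = 6 m; v ends 13 m/s.
8–11 s: v starts 13 m/s; Δx = 13·3 + ½·-5·3² = 16.5 m; v ends -2 m/s.
11–17 s: v starts -2 m/s; Δx = -2·6 + ½·6·6² = 96 m; v ends 34 m/s.
x(17) = 2 + Σ Δx = 106.5 m.

106.5 m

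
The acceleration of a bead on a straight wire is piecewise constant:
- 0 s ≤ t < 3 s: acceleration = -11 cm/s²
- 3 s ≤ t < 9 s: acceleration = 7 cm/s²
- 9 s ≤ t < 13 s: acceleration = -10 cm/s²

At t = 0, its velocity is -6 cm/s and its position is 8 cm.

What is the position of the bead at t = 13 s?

-235.5 cm

On each constant-a segment, Δv = aΔt and Δx = v₀Δt + ½aΔt²; chain segment to segment.
0–3 s: v starts -6 cm/s; Δx = -6·3 + ½·-11·3² = -67.5 cm; v ends -39 cm/s.
3–9 s: v starts -39 cm/s; Δx = -39·6 + ½·7·6² = -108 cm; v ends 3 cm/s.
9–13 s: v starts 3 cm/s; Δx = 3·4 + ½·-10·4² = -68 cm; v ends -37 cm/s.
x(13) = 8 + Σ Δx = -235.5 cm.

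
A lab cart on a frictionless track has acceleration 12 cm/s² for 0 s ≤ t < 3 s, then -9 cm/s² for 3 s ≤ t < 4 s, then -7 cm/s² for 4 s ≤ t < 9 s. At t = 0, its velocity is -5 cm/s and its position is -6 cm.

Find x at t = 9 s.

On each constant-a segment, Δv = aΔt and Δx = v₀Δt + ½aΔt²; chain segment to segment.
0–3 s: v starts -5 cm/s; Δx = -5·3 + ½·12·3² = 39 cm; v ends 31 cm/s.
3–4 s: v starts 31 cm/s; Δx = 31·1 + ½·-9·1² = 26.5 cm; v ends 22 cm/s.
4–9 s: v starts 22 cm/s; Δx = 22·5 + ½·-7·5² = 22.5 cm; v ends -13 cm/s.
x(9) = -6 + Σ Δx = 82 cm.

82 cm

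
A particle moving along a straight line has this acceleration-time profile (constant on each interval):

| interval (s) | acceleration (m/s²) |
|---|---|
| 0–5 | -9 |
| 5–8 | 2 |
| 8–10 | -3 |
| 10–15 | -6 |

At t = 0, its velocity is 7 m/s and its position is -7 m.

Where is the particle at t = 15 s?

On each constant-a segment, Δv = aΔt and Δx = v₀Δt + ½aΔt²; chain segment to segment.
0–5 s: v starts 7 m/s; Δx = 7·5 + ½·-9·5² = -77.5 m; v ends -38 m/s.
5–8 s: v starts -38 m/s; Δx = -38·3 + ½·2·3² = -105 m; v ends -32 m/s.
8–10 s: v starts -32 m/s; Δx = -32·2 + ½·-3·2² = -70 m; v ends -38 m/s.
10–15 s: v starts -38 m/s; Δx = -38·5 + ½·-6·5² = -265 m; v ends -68 m/s.
x(15) = -7 + Σ Δx = -524.5 m.

-524.5 m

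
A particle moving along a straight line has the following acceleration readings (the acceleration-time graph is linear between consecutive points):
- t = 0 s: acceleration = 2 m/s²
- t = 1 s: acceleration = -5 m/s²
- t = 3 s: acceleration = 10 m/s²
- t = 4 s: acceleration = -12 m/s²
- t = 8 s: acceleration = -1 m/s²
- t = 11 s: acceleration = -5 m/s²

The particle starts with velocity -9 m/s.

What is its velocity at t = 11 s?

Δv equals the area under the a-t graph; then v = v₀ + Δv.
0–1 s: ½(2 + -5)(1) = -1.5 m/s
1–3 s: ½(-5 + 10)(2) = 5 m/s
3–4 s: ½(10 + -12)(1) = -1 m/s
4–8 s: ½(-12 + -1)(4) = -26 m/s
8–11 s: ½(-1 + -5)(3) = -9 m/s
Δv = -32.5 m/s, so v(11) = -9 + (-32.5) = -41.5 m/s.

-41.5 m/s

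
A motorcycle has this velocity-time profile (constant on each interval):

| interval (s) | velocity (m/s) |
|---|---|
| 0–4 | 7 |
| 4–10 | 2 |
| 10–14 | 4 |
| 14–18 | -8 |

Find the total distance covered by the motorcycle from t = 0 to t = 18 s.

Total distance travelled is ∫|v| dt — sum the magnitudes of each area piece.
0–4 s: |7| × 4 = 28 m
4–10 s: |2| × 6 = 12 m
10–14 s: |4| × 4 = 16 m
14–18 s: |-8| × 4 = 32 m
Total distance = 88 m

88 m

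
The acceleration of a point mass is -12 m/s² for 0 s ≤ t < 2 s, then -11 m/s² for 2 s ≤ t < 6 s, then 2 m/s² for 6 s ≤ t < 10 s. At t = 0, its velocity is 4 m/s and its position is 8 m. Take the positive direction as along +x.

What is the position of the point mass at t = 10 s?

On each constant-a segment, Δv = aΔt and Δx = v₀Δt + ½aΔt²; chain segment to segment.
0–2 s: v starts 4 m/s; Δx = 4·2 + ½·-12·2² = -16 m; v ends -20 m/s.
2–6 s: v starts -20 m/s; Δx = -20·4 + ½·-11·4² = -168 m; v ends -64 m/s.
6–10 s: v starts -64 m/s; Δx = -64·4 + ½·2·4² = -240 m; v ends -56 m/s.
x(10) = 8 + Σ Δx = -416 m.

-416 m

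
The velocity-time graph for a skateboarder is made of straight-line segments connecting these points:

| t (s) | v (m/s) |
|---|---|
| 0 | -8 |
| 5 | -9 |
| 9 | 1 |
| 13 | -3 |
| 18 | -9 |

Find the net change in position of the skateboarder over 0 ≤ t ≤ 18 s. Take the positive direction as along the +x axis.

-92.5 m

Net displacement equals the area under the velocity-time graph (areas below the axis count negative).
0–5 s: ½(-8 + -9)(5) = -42.5 m
5–9 s: ½(-9 + 1)(4) = -16 m
9–13 s: ½(1 + -3)(4) = -4 m
13–18 s: ½(-3 + -9)(5) = -30 m
Net displacement = -92.5 m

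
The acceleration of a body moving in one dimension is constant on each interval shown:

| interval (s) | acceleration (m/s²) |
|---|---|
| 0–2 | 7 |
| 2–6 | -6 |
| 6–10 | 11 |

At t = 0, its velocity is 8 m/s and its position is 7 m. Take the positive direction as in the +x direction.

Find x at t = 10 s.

On each constant-a segment, Δv = aΔt and Δx = v₀Δt + ½aΔt²; chain segment to segment.
0–2 s: v starts 8 m/s; Δx = 8·2 + ½·7·2² = 30 m; v ends 22 m/s.
2–6 s: v starts 22 m/s; Δx = 22·4 + ½·-6·4² = 40 m; v ends -2 m/s.
6–10 s: v starts -2 m/s; Δx = -2·4 + ½·11·4² = 80 m; v ends 42 m/s.
x(10) = 7 + Σ Δx = 157 m.

157 m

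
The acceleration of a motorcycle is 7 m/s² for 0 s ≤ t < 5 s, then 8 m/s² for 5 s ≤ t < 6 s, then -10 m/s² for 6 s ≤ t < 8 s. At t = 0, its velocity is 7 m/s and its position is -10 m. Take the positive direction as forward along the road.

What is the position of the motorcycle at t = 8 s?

On each constant-a segment, Δv = aΔt and Δx = v₀Δt + ½aΔt²; chain segment to segment.
0–5 s: v starts 7 m/s; Δx = 7·5 + ½·7·5² = 122.5 m; v ends 42 m/s.
5–6 s: v starts 42 m/s; Δx = 42·1 + ½·8·1² = 46 m; v ends 50 m/s.
6–8 s: v starts 50 m/s; Δx = 50·2 + ½·-10·2² = 80 m; v ends 30 m/s.
x(8) = -10 + Σ Δx = 238.5 m.

238.5 m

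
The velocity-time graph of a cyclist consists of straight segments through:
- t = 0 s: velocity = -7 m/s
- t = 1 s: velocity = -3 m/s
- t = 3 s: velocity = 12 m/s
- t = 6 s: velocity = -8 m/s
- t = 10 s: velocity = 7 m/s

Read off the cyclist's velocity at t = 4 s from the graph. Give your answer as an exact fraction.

16/3 m/s

On 3–6 s the graph is linear from 12 to -8 m/s: v(4) = 12 + (-8 − 12)·(4 − 3)/(6 − 3) = 16/3 m/s.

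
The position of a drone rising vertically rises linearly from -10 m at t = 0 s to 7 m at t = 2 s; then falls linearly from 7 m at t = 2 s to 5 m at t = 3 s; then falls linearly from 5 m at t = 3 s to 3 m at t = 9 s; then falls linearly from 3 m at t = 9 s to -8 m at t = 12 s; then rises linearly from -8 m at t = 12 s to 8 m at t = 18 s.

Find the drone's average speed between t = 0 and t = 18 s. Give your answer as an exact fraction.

Average speed = (total path length)/(elapsed time); on a piecewise-linear x-t graph the path length is Σ|Δx|.
0–2 s: |Δx| = |7 − -10| = 17 m
2–3 s: |Δx| = |5 − 7| = 2 m
3–9 s: |Δx| = |3 − 5| = 2 m
9–12 s: |Δx| = |-8 − 3| = 11 m
12–18 s: |Δx| = |8 − -8| = 16 m
Total path = 48 m; average speed = 48/18 = 8/3 m/s.

8/3 m/s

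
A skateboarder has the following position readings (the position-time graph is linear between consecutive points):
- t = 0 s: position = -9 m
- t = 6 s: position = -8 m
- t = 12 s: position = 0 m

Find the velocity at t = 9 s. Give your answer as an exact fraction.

Velocity is the slope of the x-t graph on 6–12 s: (0 − -8)/(12 − 6) = 4/3 m/s.

4/3 m/s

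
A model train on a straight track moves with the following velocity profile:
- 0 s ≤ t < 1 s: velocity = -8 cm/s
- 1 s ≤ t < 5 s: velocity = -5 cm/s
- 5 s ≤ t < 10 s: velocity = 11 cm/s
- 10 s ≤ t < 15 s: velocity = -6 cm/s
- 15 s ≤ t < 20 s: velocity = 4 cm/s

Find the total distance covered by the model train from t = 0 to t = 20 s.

Total distance travelled is ∫|v| dt — sum the magnitudes of each area piece.
0–1 s: |-8| × 1 = 8 cm
1–5 s: |-5| × 4 = 20 cm
5–10 s: |11| × 5 = 55 cm
10–15 s: |-6| × 5 = 30 cm
15–20 s: |4| × 5 = 20 cm
Total distance = 133 cm

133 cm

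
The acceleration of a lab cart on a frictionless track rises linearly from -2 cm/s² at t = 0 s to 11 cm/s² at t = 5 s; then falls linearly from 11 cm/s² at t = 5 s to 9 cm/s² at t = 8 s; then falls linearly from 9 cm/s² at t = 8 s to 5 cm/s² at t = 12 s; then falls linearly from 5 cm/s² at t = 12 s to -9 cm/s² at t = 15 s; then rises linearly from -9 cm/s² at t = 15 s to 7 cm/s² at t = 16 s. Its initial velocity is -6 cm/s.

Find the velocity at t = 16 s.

67.5 cm/s

Δv equals the area under the a-t graph; then v = v₀ + Δv.
0–5 s: ½(-2 + 11)(5) = 22.5 cm/s
5–8 s: ½(11 + 9)(3) = 30 cm/s
8–12 s: ½(9 + 5)(4) = 28 cm/s
12–15 s: ½(5 + -9)(3) = -6 cm/s
15–16 s: ½(-9 + 7)(1) = -1 cm/s
Δv = 73.5 cm/s, so v(16) = -6 + (73.5) = 67.5 cm/s.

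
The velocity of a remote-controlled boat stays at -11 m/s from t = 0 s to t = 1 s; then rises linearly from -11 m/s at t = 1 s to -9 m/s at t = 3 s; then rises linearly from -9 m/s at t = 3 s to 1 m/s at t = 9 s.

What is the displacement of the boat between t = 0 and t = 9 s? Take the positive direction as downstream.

Displacement is the signed area under the v-t curve.
0–1 s: -11 × 1 = -11 m
1–3 s: ½(-11 + -9)(2) = -20 m
3–9 s: ½(-9 + 1)(6) = -24 m
Net displacement = -55 m

-55 m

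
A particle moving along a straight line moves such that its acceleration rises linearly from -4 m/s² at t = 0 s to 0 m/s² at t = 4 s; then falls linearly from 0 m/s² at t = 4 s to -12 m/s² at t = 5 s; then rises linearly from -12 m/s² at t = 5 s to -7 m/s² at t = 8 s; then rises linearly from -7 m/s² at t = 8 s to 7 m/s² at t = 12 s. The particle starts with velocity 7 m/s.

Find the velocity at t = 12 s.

-35.5 m/s

Δv equals the area under the a-t graph; then v = v₀ + Δv.
0–4 s: ½(-4 + 0)(4) = -8 m/s
4–5 s: ½(0 + -12)(1) = -6 m/s
5–8 s: ½(-12 + -7)(3) = -28.5 m/s
8–12 s: ½(-7 + 7)(4) = 0 m/s
Δv = -42.5 m/s, so v(12) = 7 + (-42.5) = -35.5 m/s.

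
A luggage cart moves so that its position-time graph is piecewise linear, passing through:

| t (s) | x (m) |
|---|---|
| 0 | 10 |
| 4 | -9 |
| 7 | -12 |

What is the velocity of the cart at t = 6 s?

Velocity is the slope of the x-t graph on 4–7 s: (-12 − -9)/(7 − 4) = -1 m/s.

-1 m/s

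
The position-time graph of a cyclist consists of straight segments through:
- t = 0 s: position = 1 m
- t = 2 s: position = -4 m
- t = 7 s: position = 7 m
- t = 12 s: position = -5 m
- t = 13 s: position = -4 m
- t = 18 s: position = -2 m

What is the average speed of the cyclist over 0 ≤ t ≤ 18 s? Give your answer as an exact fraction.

Average speed = (total path length)/(elapsed time); on a piecewise-linear x-t graph the path length is Σ|Δx|.
0–2 s: |Δx| = |-4 − 1| = 5 m
2–7 s: |Δx| = |7 − -4| = 11 m
7–12 s: |Δx| = |-5 − 7| = 12 m
12–13 s: |Δx| = |-4 − -5| = 1 m
13–18 s: |Δx| = |-2 − -4| = 2 m
Total path = 31 m; average speed = 31/18 = 31/18 m/s.

31/18 m/s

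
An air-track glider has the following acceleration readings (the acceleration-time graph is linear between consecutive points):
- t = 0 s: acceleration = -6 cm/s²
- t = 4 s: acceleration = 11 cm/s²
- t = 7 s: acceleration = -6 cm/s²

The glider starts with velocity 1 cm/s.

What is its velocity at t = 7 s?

18.5 cm/s

Δv equals the area under the a-t graph; then v = v₀ + Δv.
0–4 s: ½(-6 + 11)(4) = 10 cm/s
4–7 s: ½(11 + -6)(3) = 7.5 cm/s
Δv = 17.5 cm/s, so v(7) = 1 + (17.5) = 18.5 cm/s.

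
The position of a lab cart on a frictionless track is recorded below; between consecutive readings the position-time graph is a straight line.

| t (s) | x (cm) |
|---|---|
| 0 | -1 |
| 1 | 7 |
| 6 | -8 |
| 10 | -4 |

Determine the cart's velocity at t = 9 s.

1 cm/s

Velocity is the slope of the x-t graph on 6–10 s: (-4 − -8)/(10 − 6) = 1 cm/s.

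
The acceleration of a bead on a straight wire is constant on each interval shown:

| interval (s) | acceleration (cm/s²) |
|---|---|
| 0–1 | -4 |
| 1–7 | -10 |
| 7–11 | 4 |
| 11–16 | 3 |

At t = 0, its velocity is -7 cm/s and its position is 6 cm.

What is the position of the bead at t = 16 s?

-738.5 cm

On each constant-a segment, Δv = aΔt and Δx = v₀Δt + ½aΔt²; chain segment to segment.
0–1 s: v starts -7 cm/s; Δx = -7·1 + ½·-4·1² = -9 cm; v ends -11 cm/s.
1–7 s: v starts -11 cm/s; Δx = -11·6 + ½·-10·6² = -246 cm; v ends -71 cm/s.
7–11 s: v starts -71 cm/s; Δx = -71·4 + ½·4·4² = -252 cm; v ends -55 cm/s.
11–16 s: v starts -55 cm/s; Δx = -55·5 + ½·3·5² = -237.5 cm; v ends -40 cm/s.
x(16) = 6 + Σ Δx = -738.5 cm.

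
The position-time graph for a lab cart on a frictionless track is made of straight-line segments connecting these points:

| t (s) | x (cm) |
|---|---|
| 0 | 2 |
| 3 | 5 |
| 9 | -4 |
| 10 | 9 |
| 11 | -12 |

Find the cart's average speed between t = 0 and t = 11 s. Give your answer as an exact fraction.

Average speed = (total path length)/(elapsed time); on a piecewise-linear x-t graph the path length is Σ|Δx|.
0–3 s: |Δx| = |5 − 2| = 3 cm
3–9 s: |Δx| = |-4 − 5| = 9 cm
9–10 s: |Δx| = |9 − -4| = 13 cm
10–11 s: |Δx| = |-12 − 9| = 21 cm
Total path = 46 cm; average speed = 46/11 = 46/11 cm/s.

46/11 cm/s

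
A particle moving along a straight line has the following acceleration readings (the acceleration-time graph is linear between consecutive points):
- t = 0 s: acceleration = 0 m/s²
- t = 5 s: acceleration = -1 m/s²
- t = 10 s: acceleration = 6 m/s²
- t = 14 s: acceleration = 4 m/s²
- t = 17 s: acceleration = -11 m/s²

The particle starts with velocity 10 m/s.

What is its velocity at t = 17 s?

29.5 m/s

Δv equals the area under the a-t graph; then v = v₀ + Δv.
0–5 s: ½(0 + -1)(5) = -2.5 m/s
5–10 s: ½(-1 + 6)(5) = 12.5 m/s
10–14 s: ½(6 + 4)(4) = 20 m/s
14–17 s: ½(4 + -11)(3) = -10.5 m/s
Δv = 19.5 m/s, so v(17) = 10 + (19.5) = 29.5 m/s.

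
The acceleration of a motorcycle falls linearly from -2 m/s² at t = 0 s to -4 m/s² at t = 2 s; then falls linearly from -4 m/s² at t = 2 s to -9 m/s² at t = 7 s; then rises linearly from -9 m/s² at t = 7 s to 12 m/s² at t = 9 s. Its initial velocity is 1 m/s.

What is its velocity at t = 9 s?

Δv equals the area under the a-t graph; then v = v₀ + Δv.
0–2 s: ½(-2 + -4)(2) = -6 m/s
2–7 s: ½(-4 + -9)(5) = -32.5 m/s
7–9 s: ½(-9 + 12)(2) = 3 m/s
Δv = -35.5 m/s, so v(9) = 1 + (-35.5) = -34.5 m/s.

-34.5 m/s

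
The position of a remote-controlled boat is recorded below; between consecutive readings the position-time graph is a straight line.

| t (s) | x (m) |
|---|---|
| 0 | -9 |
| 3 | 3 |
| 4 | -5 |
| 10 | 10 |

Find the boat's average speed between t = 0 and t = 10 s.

3.5 m/s

Average speed = (total path length)/(elapsed time); on a piecewise-linear x-t graph the path length is Σ|Δx|.
0–3 s: |Δx| = |3 − -9| = 12 m
3–4 s: |Δx| = |-5 − 3| = 8 m
4–10 s: |Δx| = |10 − -5| = 15 m
Total path = 35 m; average speed = 35/10 = 3.5 m/s.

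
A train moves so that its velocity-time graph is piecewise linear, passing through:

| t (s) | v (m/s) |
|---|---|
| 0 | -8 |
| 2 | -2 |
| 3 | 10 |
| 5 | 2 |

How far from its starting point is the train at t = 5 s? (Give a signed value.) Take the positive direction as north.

6 m

Net displacement equals the area under the velocity-time graph (areas below the axis count negative).
0–2 s: ½(-8 + -2)(2) = -10 m
2–3 s: ½(-2 + 10)(1) = 4 m
3–5 s: ½(10 + 2)(2) = 12 m
Net displacement = 6 m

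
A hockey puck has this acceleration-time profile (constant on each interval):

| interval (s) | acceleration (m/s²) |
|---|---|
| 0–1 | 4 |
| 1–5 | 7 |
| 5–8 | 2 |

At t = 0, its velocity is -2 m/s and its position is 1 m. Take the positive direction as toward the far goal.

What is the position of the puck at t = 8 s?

164 m

On each constant-a segment, Δv = aΔt and Δx = v₀Δt + ½aΔt²; chain segment to segment.
0–1 s: v starts -2 m/s; Δx = -2·1 + ½·4·1² = 0 m; v ends 2 m/s.
1–5 s: v starts 2 m/s; Δx = 2·4 + ½·7·4² = 64 m; v ends 30 m/s.
5–8 s: v starts 30 m/s; Δx = 30·3 + ½·2·3² = 99 m; v ends 36 m/s.
x(8) = 1 + Σ Δx = 164 m.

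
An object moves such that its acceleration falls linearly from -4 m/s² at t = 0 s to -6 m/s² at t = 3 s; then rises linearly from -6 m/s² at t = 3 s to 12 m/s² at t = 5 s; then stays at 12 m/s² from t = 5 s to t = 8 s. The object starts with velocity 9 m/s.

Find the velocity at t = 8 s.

36 m/s

Δv equals the area under the a-t graph; then v = v₀ + Δv.
0–3 s: ½(-4 + -6)(3) = -15 m/s
3–5 s: ½(-6 + 12)(2) = 6 m/s
5–8 s: 12 × 3 = 36 m/s
Δv = 27 m/s, so v(8) = 9 + (27) = 36 m/s.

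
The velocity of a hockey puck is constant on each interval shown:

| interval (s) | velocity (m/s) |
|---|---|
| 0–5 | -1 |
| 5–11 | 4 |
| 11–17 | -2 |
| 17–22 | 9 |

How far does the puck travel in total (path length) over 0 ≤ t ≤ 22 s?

Distance (not displacement) is the total path length: add the absolute areas under v-t.
0–5 s: |-1| × 5 = 5 m
5–11 s: |4| × 6 = 24 m
11–17 s: |-2| × 6 = 12 m
17–22 s: |9| × 5 = 45 m
Total distance = 86 m

86 m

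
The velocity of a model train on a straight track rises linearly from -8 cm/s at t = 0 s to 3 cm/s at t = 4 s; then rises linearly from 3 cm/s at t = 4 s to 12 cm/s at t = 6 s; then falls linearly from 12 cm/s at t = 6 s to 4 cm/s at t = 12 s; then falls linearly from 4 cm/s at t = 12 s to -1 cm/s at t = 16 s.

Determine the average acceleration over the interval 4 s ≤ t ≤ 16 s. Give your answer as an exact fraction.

-1/3 cm/s²

Average acceleration = Δv/Δt = (-1 − 3)/(16 − 4) = -1/3 cm/s².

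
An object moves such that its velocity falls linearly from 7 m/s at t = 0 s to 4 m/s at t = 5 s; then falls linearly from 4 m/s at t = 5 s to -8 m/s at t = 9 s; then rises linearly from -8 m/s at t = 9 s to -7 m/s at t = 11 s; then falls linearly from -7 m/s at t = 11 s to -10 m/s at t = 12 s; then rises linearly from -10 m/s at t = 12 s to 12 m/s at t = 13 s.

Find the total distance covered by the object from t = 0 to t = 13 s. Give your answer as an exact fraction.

2306/33 m

Distance (not displacement) is the total path length: add the absolute areas under v-t.
0–5 s: |½(7 + 4)(5)| = 27.5 m
5–9 s: v = 0 at t = 19/3 s; triangle areas 8/3 + 32/3 = 40/3 m
9–11 s: |½(-8 + -7)(2)| = 15 m
11–12 s: |½(-7 + -10)(1)| = 8.5 m
12–13 s: v = 0 at t = 137/11 s; triangle areas 25/11 + 36/11 = 61/11 m
Total distance = 2306/33 m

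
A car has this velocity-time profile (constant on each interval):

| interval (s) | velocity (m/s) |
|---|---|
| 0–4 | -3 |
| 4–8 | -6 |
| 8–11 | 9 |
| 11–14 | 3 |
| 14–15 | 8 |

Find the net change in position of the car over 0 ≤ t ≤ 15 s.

Net displacement equals the area under the velocity-time graph (areas below the axis count negative).
0–4 s: -3 × 4 = -12 m
4–8 s: -6 × 4 = -24 m
8–11 s: 9 × 3 = 27 m
11–14 s: 3 × 3 = 9 m
14–15 s: 8 × 1 = 8 m
Net displacement = 8 m

8 m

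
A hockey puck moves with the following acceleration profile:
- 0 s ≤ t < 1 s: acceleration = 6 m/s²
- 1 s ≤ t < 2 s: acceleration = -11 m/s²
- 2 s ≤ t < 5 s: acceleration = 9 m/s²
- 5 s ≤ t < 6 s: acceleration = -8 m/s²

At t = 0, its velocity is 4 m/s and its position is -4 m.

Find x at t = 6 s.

67 m

On each constant-a segment, Δv = aΔt and Δx = v₀Δt + ½aΔt²; chain segment to segment.
0–1 s: v starts 4 m/s; Δx = 4·1 + ½·6·1² = 7 m; v ends 10 m/s.
1–2 s: v starts 10 m/s; Δx = 10·1 + ½·-11·1² = 4.5 m; v ends -1 m/s.
2–5 s: v starts -1 m/s; Δx = -1·3 + ½·9·3² = 37.5 m; v ends 26 m/s.
5–6 s: v starts 26 m/s; Δx = 26·1 + ½·-8·1² = 22 m; v ends 18 m/s.
x(6) = -4 + Σ Δx = 67 m.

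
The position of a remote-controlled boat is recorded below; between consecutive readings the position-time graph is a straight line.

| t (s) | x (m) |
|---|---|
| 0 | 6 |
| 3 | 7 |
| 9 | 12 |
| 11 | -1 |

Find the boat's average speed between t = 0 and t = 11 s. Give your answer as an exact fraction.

Average speed = (total path length)/(elapsed time); on a piecewise-linear x-t graph the path length is Σ|Δx|.
0–3 s: |Δx| = |7 − 6| = 1 m
3–9 s: |Δx| = |12 − 7| = 5 m
9–11 s: |Δx| = |-1 − 12| = 13 m
Total path = 19 m; average speed = 19/11 = 19/11 m/s.

19/11 m/s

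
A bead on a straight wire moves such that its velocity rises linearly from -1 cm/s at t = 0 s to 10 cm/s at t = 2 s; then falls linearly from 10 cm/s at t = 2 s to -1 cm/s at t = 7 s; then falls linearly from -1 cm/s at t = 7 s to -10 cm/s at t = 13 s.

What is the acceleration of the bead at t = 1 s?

Acceleration is the slope of the v-t graph on 0–2 s: (10 − -1)/(2 − 0) = 5.5 cm/s².

5.5 cm/s²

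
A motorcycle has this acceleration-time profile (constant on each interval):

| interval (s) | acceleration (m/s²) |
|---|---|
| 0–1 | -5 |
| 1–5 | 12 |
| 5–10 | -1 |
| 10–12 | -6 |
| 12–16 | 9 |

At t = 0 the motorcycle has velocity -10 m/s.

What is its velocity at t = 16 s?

Δv equals the area under the a-t graph; then v = v₀ + Δv.
0–1 s: -5 × 1 = -5 m/s
1–5 s: 12 × 4 = 48 m/s
5–10 s: -1 × 5 = -5 m/s
10–12 s: -6 × 2 = -12 m/s
12–16 s: 9 × 4 = 36 m/s
Δv = 62 m/s, so v(16) = -10 + (62) = 52 m/s.

52 m/s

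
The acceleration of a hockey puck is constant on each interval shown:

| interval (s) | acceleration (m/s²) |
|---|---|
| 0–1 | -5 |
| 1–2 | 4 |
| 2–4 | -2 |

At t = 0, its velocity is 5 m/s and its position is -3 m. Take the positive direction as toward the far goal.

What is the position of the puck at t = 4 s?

On each constant-a segment, Δv = aΔt and Δx = v₀Δt + ½aΔt²; chain segment to segment.
0–1 s: v starts 5 m/s; Δx = 5·1 + ½·-5·1² = 2.5 m; v ends 0 m/s.
1–2 s: v starts 0 m/s; Δx = 0·1 + ½·4·1² = 2 m; v ends 4 m/s.
2–4 s: v starts 4 m/s; Δx = 4·2 + ½·-2·2² = 4 m; v ends 0 m/s.
x(4) = -3 + Σ Δx = 5.5 m.

5.5 m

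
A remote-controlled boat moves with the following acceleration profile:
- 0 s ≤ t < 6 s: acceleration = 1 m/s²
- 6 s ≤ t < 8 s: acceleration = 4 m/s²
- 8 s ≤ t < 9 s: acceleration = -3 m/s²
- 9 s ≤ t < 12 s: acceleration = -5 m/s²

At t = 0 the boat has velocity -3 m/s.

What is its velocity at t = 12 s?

-7 m/s

Δv equals the area under the a-t graph; then v = v₀ + Δv.
0–6 s: 1 × 6 = 6 m/s
6–8 s: 4 × 2 = 8 m/s
8–9 s: -3 × 1 = -3 m/s
9–12 s: -5 × 3 = -15 m/s
Δv = -4 m/s, so v(12) = -3 + (-4) = -7 m/s.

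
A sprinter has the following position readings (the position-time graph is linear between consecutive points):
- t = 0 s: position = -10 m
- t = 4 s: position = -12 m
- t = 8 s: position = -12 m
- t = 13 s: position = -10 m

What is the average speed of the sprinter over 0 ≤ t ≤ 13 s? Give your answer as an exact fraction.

Average speed = (total path length)/(elapsed time); on a piecewise-linear x-t graph the path length is Σ|Δx|.
0–4 s: |Δx| = |-12 − -10| = 2 m
4–8 s: |Δx| = |-12 − -12| = 0 m
8–13 s: |Δx| = |-10 − -12| = 2 m
Total path = 4 m; average speed = 4/13 = 4/13 m/s.

4/13 m/s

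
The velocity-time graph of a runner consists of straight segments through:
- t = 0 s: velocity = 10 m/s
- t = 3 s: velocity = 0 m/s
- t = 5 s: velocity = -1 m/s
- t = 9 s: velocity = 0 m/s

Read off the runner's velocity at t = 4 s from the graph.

-0.5 m/s

On 3–5 s the graph is linear from 0 to -1 m/s: v(4) = 0 + (-1 − 0)·(4 − 3)/(5 − 3) = -0.5 m/s.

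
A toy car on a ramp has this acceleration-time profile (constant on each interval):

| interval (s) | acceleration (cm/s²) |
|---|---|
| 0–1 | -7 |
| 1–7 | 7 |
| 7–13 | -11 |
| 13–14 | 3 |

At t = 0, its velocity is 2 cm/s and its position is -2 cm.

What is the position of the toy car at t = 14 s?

On each constant-a segment, Δv = aΔt and Δx = v₀Δt + ½aΔt²; chain segment to segment.
0–1 s: v starts 2 cm/s; Δx = 2·1 + ½·-7·1² = -1.5 cm; v ends -5 cm/s.
1–7 s: v starts -5 cm/s; Δx = -5·6 + ½·7·6² = 96 cm; v ends 37 cm/s.
7–13 s: v starts 37 cm/s; Δx = 37·6 + ½·-11·6² = 24 cm; v ends -29 cm/s.
13–14 s: v starts -29 cm/s; Δx = -29·1 + ½·3·1² = -27.5 cm; v ends -26 cm/s.
x(14) = -2 + Σ Δx = 89 cm.

89 cm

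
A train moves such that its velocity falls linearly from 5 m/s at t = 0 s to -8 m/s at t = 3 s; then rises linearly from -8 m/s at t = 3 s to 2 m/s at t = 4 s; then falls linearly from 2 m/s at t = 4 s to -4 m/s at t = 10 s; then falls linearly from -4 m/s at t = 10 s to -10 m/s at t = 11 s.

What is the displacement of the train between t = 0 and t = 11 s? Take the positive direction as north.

-20.5 m

Net displacement equals the area under the velocity-time graph (areas below the axis count negative).
0–3 s: ½(5 + -8)(3) = -4.5 m
3–4 s: ½(-8 + 2)(1) = -3 m
4–10 s: ½(2 + -4)(6) = -6 m
10–11 s: ½(-4 + -10)(1) = -7 m
Net displacement = -20.5 m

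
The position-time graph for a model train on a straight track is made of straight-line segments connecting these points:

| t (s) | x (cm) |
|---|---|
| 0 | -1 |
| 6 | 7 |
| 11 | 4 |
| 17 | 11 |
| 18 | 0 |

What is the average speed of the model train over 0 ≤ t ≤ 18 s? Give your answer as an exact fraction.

29/18 cm/s

Average speed = (total path length)/(elapsed time); on a piecewise-linear x-t graph the path length is Σ|Δx|.
0–6 s: |Δx| = |7 − -1| = 8 cm
6–11 s: |Δx| = |4 − 7| = 3 cm
11–17 s: |Δx| = |11 − 4| = 7 cm
17–18 s: |Δx| = |0 − 11| = 11 cm
Total path = 29 cm; average speed = 29/18 = 29/18 cm/s.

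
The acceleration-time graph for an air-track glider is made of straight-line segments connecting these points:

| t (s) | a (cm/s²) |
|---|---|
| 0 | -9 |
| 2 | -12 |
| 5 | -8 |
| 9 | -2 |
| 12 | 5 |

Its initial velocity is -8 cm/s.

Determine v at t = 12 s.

-74.5 cm/s

Δv equals the area under the a-t graph; then v = v₀ + Δv.
0–2 s: ½(-9 + -12)(2) = -21 cm/s
2–5 s: ½(-12 + -8)(3) = -30 cm/s
5–9 s: ½(-8 + -2)(4) = -20 cm/s
9–12 s: ½(-2 + 5)(3) = 4.5 cm/s
Δv = -66.5 cm/s, so v(12) = -8 + (-66.5) = -74.5 cm/s.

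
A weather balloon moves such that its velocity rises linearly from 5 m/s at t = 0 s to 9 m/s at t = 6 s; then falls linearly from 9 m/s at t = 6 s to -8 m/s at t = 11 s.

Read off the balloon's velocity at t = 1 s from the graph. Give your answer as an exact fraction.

On 0–6 s the graph is linear from 5 to 9 m/s: v(1) = 5 + (9 − 5)·(1 − 0)/(6 − 0) = 17/3 m/s.

17/3 m/s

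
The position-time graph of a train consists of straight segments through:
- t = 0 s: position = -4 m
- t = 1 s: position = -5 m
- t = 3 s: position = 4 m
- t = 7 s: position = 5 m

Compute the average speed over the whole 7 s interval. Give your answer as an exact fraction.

11/7 m/s

Average speed = (total path length)/(elapsed time); on a piecewise-linear x-t graph the path length is Σ|Δx|.
0–1 s: |Δx| = |-5 − -4| = 1 m
1–3 s: |Δx| = |4 − -5| = 9 m
3–7 s: |Δx| = |5 − 4| = 1 m
Total path = 11 m; average speed = 11/7 = 11/7 m/s.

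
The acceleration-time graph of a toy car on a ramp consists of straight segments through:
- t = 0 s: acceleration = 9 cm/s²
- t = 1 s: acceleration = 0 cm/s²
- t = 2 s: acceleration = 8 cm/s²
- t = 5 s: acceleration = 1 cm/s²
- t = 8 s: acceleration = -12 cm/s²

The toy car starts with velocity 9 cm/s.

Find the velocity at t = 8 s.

Δv equals the area under the a-t graph; then v = v₀ + Δv.
0–1 s: ½(9 + 0)(1) = 4.5 cm/s
1–2 s: ½(0 + 8)(1) = 4 cm/s
2–5 s: ½(8 + 1)(3) = 13.5 cm/s
5–8 s: ½(1 + -12)(3) = -16.5 cm/s
Δv = 5.5 cm/s, so v(8) = 9 + (5.5) = 14.5 cm/s.

14.5 cm/s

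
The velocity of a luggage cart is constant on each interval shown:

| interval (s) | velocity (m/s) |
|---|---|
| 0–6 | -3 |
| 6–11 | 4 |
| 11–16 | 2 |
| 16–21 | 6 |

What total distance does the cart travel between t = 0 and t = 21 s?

78 m

Distance (not displacement) is the total path length: add the absolute areas under v-t.
0–6 s: |-3| × 6 = 18 m
6–11 s: |4| × 5 = 20 m
11–16 s: |2| × 5 = 10 m
16–21 s: |6| × 5 = 30 m
Total distance = 78 m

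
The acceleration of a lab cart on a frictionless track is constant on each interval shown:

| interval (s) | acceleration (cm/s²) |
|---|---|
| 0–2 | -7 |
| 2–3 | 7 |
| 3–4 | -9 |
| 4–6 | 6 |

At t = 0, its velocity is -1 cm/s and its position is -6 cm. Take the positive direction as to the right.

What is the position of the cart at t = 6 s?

On each constant-a segment, Δv = aΔt and Δx = v₀Δt + ½aΔt²; chain segment to segment.
0–2 s: v starts -1 cm/s; Δx = -1·2 + ½·-7·2² = -16 cm; v ends -15 cm/s.
2–3 s: v starts -15 cm/s; Δx = -15·1 + ½·7·1² = -11.5 cm; v ends -8 cm/s.
3–4 s: v starts -8 cm/s; Δx = -8·1 + ½·-9·1² = -12.5 cm; v ends -17 cm/s.
4–6 s: v starts -17 cm/s; Δx = -17·2 + ½·6·2² = -22 cm; v ends -5 cm/s.
x(6) = -6 + Σ Δx = -68 cm.

-68 cm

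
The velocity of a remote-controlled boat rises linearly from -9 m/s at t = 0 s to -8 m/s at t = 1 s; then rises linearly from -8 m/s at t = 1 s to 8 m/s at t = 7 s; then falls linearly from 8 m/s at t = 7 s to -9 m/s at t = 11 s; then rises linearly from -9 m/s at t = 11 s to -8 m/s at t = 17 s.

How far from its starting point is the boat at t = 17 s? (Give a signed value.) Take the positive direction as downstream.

Net displacement equals the area under the velocity-time graph (areas below the axis count negative).
0–1 s: ½(-9 + -8)(1) = -8.5 m
1–7 s: ½(-8 + 8)(6) = 0 m
7–11 s: ½(8 + -9)(4) = -2 m
11–17 s: ½(-9 + -8)(6) = -51 m
Net displacement = -61.5 m

-61.5 m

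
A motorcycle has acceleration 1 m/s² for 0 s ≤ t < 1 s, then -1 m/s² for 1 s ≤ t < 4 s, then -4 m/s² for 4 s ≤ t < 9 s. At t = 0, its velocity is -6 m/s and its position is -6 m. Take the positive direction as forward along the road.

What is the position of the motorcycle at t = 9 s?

On each constant-a segment, Δv = aΔt and Δx = v₀Δt + ½aΔt²; chain segment to segment.
0–1 s: v starts -6 m/s; Δx = -6·1 + ½·1·1² = -5.5 m; v ends -5 m/s.
1–4 s: v starts -5 m/s; Δx = -5·3 + ½·-1·3² = -19.5 m; v ends -8 m/s.
4–9 s: v starts -8 m/s; Δx = -8·5 + ½·-4·5² = -90 m; v ends -28 m/s.
x(9) = -6 + Σ Δx = -121 m.

-121 m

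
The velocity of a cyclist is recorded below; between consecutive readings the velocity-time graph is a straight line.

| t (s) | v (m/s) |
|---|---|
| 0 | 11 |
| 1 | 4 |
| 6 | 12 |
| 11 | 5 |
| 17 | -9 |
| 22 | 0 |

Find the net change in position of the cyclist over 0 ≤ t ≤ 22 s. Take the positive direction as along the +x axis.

55.5 m

Net displacement equals the area under the velocity-time graph (areas below the axis count negative).
0–1 s: ½(11 + 4)(1) = 7.5 m
1–6 s: ½(4 + 12)(5) = 40 m
6–11 s: ½(12 + 5)(5) = 42.5 m
11–17 s: ½(5 + -9)(6) = -12 m
17–22 s: ½(-9 + 0)(5) = -22.5 m
Net displacement = 55.5 m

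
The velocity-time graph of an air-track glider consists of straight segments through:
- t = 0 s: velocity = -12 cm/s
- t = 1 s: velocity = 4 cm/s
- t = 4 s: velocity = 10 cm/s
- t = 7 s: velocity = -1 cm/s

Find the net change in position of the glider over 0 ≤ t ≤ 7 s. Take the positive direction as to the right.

30.5 cm

Net displacement equals the area under the velocity-time graph (areas below the axis count negative).
0–1 s: ½(-12 + 4)(1) = -4 cm
1–4 s: ½(4 + 10)(3) = 21 cm
4–7 s: ½(10 + -1)(3) = 13.5 cm
Net displacement = 30.5 cm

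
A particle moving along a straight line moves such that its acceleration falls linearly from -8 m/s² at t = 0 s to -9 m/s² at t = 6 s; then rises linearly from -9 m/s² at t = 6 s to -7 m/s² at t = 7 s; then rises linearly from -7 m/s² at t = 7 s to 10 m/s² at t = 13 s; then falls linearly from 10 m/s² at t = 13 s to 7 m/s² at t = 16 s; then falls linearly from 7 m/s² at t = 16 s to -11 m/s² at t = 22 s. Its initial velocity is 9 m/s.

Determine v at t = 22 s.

-27.5 m/s

Δv equals the area under the a-t graph; then v = v₀ + Δv.
0–6 s: ½(-8 + -9)(6) = -51 m/s
6–7 s: ½(-9 + -7)(1) = -8 m/s
7–13 s: ½(-7 + 10)(6) = 9 m/s
13–16 s: ½(10 + 7)(3) = 25.5 m/s
16–22 s: ½(7 + -11)(6) = -12 m/s
Δv = -36.5 m/s, so v(22) = 9 + (-36.5) = -27.5 m/s.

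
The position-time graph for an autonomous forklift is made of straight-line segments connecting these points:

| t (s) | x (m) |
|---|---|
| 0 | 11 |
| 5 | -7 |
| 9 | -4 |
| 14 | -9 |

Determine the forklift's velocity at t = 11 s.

Velocity is the slope of the x-t graph on 9–14 s: (-9 − -4)/(14 − 9) = -1 m/s.

-1 m/s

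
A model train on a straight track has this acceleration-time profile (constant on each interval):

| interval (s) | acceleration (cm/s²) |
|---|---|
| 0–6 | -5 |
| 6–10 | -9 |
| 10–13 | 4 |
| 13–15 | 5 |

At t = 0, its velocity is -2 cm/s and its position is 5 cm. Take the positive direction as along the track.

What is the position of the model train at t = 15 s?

On each constant-a segment, Δv = aΔt and Δx = v₀Δt + ½aΔt²; chain segment to segment.
0–6 s: v starts -2 cm/s; Δx = -2·6 + ½·-5·6² = -102 cm; v ends -32 cm/s.
6–10 s: v starts -32 cm/s; Δx = -32·4 + ½·-9·4² = -200 cm; v ends -68 cm/s.
10–13 s: v starts -68 cm/s; Δx = -68·3 + ½·4·3² = -186 cm; v ends -56 cm/s.
13–15 s: v starts -56 cm/s; Δx = -56·2 + ½·5·2² = -102 cm; v ends -46 cm/s.
x(15) = 5 + Σ Δx = -585 cm.

-585 cm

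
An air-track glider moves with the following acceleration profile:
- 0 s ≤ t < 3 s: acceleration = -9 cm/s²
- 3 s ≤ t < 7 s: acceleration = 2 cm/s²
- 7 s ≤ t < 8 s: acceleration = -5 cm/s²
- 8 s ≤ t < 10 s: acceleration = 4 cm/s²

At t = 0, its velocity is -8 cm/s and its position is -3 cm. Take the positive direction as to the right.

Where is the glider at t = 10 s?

-277 cm

On each constant-a segment, Δv = aΔt and Δx = v₀Δt + ½aΔt²; chain segment to segment.
0–3 s: v starts -8 cm/s; Δx = -8·3 + ½·-9·3² = -64.5 cm; v ends -35 cm/s.
3–7 s: v starts -35 cm/s; Δx = -35·4 + ½·2·4² = -124 cm; v ends -27 cm/s.
7–8 s: v starts -27 cm/s; Δx = -27·1 + ½·-5·1² = -29.5 cm; v ends -32 cm/s.
8–10 s: v starts -32 cm/s; Δx = -32·2 + ½·4·2² = -56 cm; v ends -24 cm/s.
x(10) = -3 + Σ Δx = -277 cm.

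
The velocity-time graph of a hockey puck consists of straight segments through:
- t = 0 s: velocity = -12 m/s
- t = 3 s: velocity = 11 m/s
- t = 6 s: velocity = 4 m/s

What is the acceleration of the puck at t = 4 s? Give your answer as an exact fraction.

-7/3 m/s²

Acceleration is the slope of the v-t graph on 3–6 s: (4 − 11)/(6 − 3) = -7/3 m/s².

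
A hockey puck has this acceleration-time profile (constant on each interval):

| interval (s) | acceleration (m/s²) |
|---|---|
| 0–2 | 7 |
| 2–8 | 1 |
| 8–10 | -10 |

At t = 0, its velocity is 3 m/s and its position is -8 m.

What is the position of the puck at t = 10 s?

On each constant-a segment, Δv = aΔt and Δx = v₀Δt + ½aΔt²; chain segment to segment.
0–2 s: v starts 3 m/s; Δx = 3·2 + ½·7·2² = 20 m; v ends 17 m/s.
2–8 s: v starts 17 m/s; Δx = 17·6 + ½·1·6² = 120 m; v ends 23 m/s.
8–10 s: v starts 23 m/s; Δx = 23·2 + ½·-10·2² = 26 m; v ends 3 m/s.
x(10) = -8 + Σ Δx = 158 m.

158 m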